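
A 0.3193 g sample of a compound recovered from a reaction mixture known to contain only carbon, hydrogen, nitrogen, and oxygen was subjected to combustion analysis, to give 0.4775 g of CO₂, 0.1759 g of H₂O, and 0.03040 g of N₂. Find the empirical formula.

mol C = 0.4775 g CO₂ ÷ 44.009 g/mol = 0.010850 mol
mol H = 2 × 0.1759 g H₂O ÷ 18.015 g/mol = 0.019528 mol
mol N = 2 × 0.03040 g N₂ ÷ 28.014 g/mol = 0.0021703 mol
mass O = 0.3193 − (0.13032 + 0.019684 + 0.030400) = 0.13890 g → mol O = 0.13890 ÷ 15.999 = 0.0086815 mol
Divide by the smallest (0.0021703 mol): C 4.999, H 8.998, N 1.000, O 4.000

C5H9NO4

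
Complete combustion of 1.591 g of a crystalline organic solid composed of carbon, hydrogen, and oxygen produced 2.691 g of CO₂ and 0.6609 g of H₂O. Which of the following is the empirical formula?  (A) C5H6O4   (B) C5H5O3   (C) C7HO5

mol C = 2.691 g CO₂ ÷ 44.009 g/mol = 0.061147 mol
mol H = 2 × 0.6609 g H₂O ÷ 18.015 g/mol = 0.073372 mol
mass O = 1.591 − (0.73443 + 0.073959) = 0.78261 g → mol O = 0.78261 ÷ 15.999 = 0.048916 mol
Divide by the smallest (0.048916 mol): C 1.250, H 1.500, O 1.000
Multiplying each by 4 gives whole numbers: C 5.00, H 6.00, O 4.00

(A) C5H6O4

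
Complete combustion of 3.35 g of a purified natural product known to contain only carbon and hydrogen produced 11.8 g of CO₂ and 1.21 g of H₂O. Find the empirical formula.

mol C = 11.8 g CO₂ ÷ 44.009 g/mol = 0.2681 mol
mol H = 2 × 1.21 g H₂O ÷ 18.015 g/mol = 0.1343 mol
Divide by the smallest (0.1343 mol): C 1.996, H 1.000

C2H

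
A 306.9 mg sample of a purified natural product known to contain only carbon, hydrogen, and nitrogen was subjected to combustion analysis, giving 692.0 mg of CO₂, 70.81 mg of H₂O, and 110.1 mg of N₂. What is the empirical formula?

C2HN

mol C = 0.6920 g CO₂ ÷ 44.009 g/mol = 0.015724 mol
mol H = 2 × 0.07081 g H₂O ÷ 18.015 g/mol = 0.0078612 mol
mol N = 2 × 0.1101 g N₂ ÷ 28.014 g/mol = 0.0078604 mol
Divide by the smallest (0.0078604 mol): C 2.000, H 1.000, N 1.000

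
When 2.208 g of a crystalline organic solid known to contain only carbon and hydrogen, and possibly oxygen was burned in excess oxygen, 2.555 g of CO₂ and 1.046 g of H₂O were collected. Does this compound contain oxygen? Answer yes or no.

yes

mol C = 2.555 g CO₂ ÷ 44.009 g/mol = 0.058056 mol
mol H = 2 × 1.046 g H₂O ÷ 18.015 g/mol = 0.11613 mol
C and H account for only 0.81437 g of the 2.208 g sample; the remaining 1.3936 g must be oxygen.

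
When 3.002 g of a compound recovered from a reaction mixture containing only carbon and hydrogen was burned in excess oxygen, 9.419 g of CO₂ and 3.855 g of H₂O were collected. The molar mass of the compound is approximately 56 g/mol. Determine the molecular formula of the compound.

mol C = 9.419 g CO₂ ÷ 44.009 g/mol = 0.21402 mol
mol H = 2 × 3.855 g H₂O ÷ 18.015 g/mol = 0.42798 mol
Divide by the smallest (0.21402 mol): C 1.000, H 2.000
Empirical formula: CH2
Empirical-formula mass = 14.03 g/mol; 56 ÷ 14.03 ≈ 4, so the molecular formula is C4H8.

C4H8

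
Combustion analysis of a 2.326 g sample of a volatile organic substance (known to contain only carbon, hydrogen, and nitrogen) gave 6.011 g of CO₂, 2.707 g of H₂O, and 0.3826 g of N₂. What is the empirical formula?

mol C = 6.011 g CO₂ ÷ 44.009 g/mol = 0.13659 mol
mol H = 2 × 2.707 g H₂O ÷ 18.015 g/mol = 0.30053 mol
mol N = 2 × 0.3826 g N₂ ÷ 28.014 g/mol = 0.027315 mol
Divide by the smallest (0.027315 mol): C 5.000, H 11.002, N 1.000

C5H11N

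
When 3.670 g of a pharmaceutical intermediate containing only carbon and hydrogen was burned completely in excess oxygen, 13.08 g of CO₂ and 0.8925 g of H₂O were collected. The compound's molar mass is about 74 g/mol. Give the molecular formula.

mol C = 13.08 g CO₂ ÷ 44.009 g/mol = 0.29721 mol
mol H = 2 × 0.8925 g H₂O ÷ 18.015 g/mol = 0.099084 mol
Divide by the smallest (0.099084 mol): C 3.000, H 1.000
Empirical formula: C3H
Empirical-formula mass = 37.04 g/mol; 74 ÷ 37.04 ≈ 2, so the molecular formula is C6H2.

C6H2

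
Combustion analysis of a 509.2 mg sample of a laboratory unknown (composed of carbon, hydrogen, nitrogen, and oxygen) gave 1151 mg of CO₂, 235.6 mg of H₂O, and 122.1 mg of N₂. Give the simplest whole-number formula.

C9H9N3O

mol C = 1.151 g CO₂ ÷ 44.009 g/mol = 0.026154 mol
mol H = 2 × 0.2356 g H₂O ÷ 18.015 g/mol = 0.026156 mol
mol N = 2 × 0.1221 g N₂ ÷ 28.014 g/mol = 0.0087171 mol
mass O = 0.5092 − (0.31413 + 0.026365 + 0.12210) = 0.046602 g → mol O = 0.046602 ÷ 15.999 = 0.0029128 mol
Divide by the smallest (0.0029128 mol): C 8.979, H 8.980, N 2.993, O 1.000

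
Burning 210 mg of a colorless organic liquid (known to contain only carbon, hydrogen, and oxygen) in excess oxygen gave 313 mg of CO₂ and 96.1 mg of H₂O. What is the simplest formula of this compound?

C2H3O2

mol C = 0.313 g CO₂ ÷ 44.009 g/mol = 0.007112 mol
mol H = 2 × 0.0961 g H₂O ÷ 18.015 g/mol = 0.01067 mol
mass O = 0.210 − (0.08542 + 0.01075) = 0.1138 g → mol O = 0.1138 ÷ 15.999 = 0.007114 mol
Divide by the smallest (0.007112 mol): C 1.000, H 1.500, O 1.000
Multiplying each by 2 gives whole numbers: C 2.00, H 3.00, O 2.00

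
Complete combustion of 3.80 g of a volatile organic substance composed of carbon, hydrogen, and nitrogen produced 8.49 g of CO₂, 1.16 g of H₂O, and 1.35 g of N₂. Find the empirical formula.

mol C = 8.49 g CO₂ ÷ 44.009 g/mol = 0.1929 mol
mol H = 2 × 1.16 g H₂O ÷ 18.015 g/mol = 0.1288 mol
mol N = 2 × 1.35 g N₂ ÷ 28.014 g/mol = 0.09638 mol
Divide by the smallest (0.09638 mol): C 2.002, H 1.336, N 1.000
Multiplying each by 3 gives whole numbers: C 6.00, H 4.01, N 3.00

C6H4N3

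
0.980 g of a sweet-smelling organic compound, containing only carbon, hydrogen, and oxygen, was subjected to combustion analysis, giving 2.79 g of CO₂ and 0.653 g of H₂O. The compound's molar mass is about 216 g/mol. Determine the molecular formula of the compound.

mol C = 2.79 g CO₂ ÷ 44.009 g/mol = 0.06340 mol
mol H = 2 × 0.653 g H₂O ÷ 18.015 g/mol = 0.07250 mol
mass O = 0.980 − (0.7615 + 0.07308) = 0.1455 g → mol O = 0.1455 ÷ 15.999 = 0.009093 mol
Divide by the smallest (0.009093 mol): C 6.972, H 7.973, O 1.000
Empirical formula: C7H8O
Empirical-formula mass = 108.14 g/mol; 216 ÷ 108.14 ≈ 2, so the molecular formula is C14H16O2.

C14H16O2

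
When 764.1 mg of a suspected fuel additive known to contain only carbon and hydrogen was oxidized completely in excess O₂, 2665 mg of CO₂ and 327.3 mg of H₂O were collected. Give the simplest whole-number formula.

mol C = 2.665 g CO₂ ÷ 44.009 g/mol = 0.060556 mol
mol H = 2 × 0.3273 g H₂O ÷ 18.015 g/mol = 0.036336 mol
Divide by the smallest (0.036336 mol): C 1.667, H 1.000
Multiplying each by 3 gives whole numbers: C 5.00, H 3.00

C5H3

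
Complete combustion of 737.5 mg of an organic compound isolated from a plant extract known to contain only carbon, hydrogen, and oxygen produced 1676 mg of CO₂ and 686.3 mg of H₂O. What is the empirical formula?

C3H6O

mol C = 1.676 g CO₂ ÷ 44.009 g/mol = 0.038083 mol
mol H = 2 × 0.6863 g H₂O ÷ 18.015 g/mol = 0.076192 mol
mass O = 0.7375 − (0.45742 + 0.076802) = 0.20328 g → mol O = 0.20328 ÷ 15.999 = 0.012706 mol
Divide by the smallest (0.012706 mol): C 2.997, H 5.997, O 1.000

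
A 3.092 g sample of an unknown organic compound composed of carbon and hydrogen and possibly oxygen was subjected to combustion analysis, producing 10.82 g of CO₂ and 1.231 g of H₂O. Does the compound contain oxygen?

mol C = 10.82 g CO₂ ÷ 44.009 g/mol = 0.24586 mol
mol H = 2 × 1.231 g H₂O ÷ 18.015 g/mol = 0.13666 mol
C and H together account for 3.0908 g — essentially the entire 3.092 g sample — so the compound contains no oxygen.

no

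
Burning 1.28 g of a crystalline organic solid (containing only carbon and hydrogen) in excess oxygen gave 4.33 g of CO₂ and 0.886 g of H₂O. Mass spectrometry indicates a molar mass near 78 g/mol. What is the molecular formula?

mol C = 4.33 g CO₂ ÷ 44.009 g/mol = 0.09839 mol
mol H = 2 × 0.886 g H₂O ÷ 18.015 g/mol = 0.09836 mol
Divide by the smallest (0.09836 mol): C 1.000, H 1.000
Empirical formula: CH
Empirical-formula mass = 13.02 g/mol; 78 ÷ 13.02 ≈ 6, so the molecular formula is C6H6.

C6H6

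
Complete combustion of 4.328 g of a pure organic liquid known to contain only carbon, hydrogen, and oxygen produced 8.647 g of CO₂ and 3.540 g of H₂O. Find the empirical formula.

C2H4O

mol C = 8.647 g CO₂ ÷ 44.009 g/mol = 0.19648 mol
mol H = 2 × 3.540 g H₂O ÷ 18.015 g/mol = 0.39301 mol
mass O = 4.328 − (2.3600 + 0.39615) = 1.5719 g → mol O = 1.5719 ÷ 15.999 = 0.098250 mol
Divide by the smallest (0.098250 mol): C 2.000, H 4.000, O 1.000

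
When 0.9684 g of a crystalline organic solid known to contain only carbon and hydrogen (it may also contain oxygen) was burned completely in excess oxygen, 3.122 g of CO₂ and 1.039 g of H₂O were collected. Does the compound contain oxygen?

mol C = 3.122 g CO₂ ÷ 44.009 g/mol = 0.070940 mol
mol H = 2 × 1.039 g H₂O ÷ 18.015 g/mol = 0.11535 mol
C and H together account for 0.96833 g — essentially the entire 0.9684 g sample — so the compound contains no oxygen.

no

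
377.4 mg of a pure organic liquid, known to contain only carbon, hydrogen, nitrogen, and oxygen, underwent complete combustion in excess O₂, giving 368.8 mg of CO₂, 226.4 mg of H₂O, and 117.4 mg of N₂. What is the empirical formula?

CH3NO

mol C = 0.3688 g CO₂ ÷ 44.009 g/mol = 0.0083801 mol
mol H = 2 × 0.2264 g H₂O ÷ 18.015 g/mol = 0.025135 mol
mol N = 2 × 0.1174 g N₂ ÷ 28.014 g/mol = 0.0083815 mol
mass O = 0.3774 − (0.10065 + 0.025336 + 0.11740) = 0.13401 g → mol O = 0.13401 ÷ 15.999 = 0.0083762 mol
Divide by the smallest (0.0083762 mol): C 1.000, H 3.001, N 1.001, O 1.000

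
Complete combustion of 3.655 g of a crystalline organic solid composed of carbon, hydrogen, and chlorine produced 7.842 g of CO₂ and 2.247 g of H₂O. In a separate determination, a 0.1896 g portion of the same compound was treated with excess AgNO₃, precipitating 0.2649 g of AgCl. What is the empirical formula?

C5H7Cl

mol C = 7.842 g CO₂ ÷ 44.009 g/mol = 0.17819 mol
mol H = 2 × 2.247 g H₂O ÷ 18.015 g/mol = 0.24946 mol
From the AgCl data: mol Cl per gram of compound = (0.2649 ÷ 143.318) ÷ 0.1896 = 0.0097486 mol/g, so in the 3.655 g combustion sample mol Cl = 0.035631 mol
Divide by the smallest (0.035631 mol): C 5.001, H 7.001, Cl 1.000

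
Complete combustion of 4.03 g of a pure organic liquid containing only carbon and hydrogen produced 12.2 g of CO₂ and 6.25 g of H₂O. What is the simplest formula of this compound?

mol C = 12.2 g CO₂ ÷ 44.009 g/mol = 0.2772 mol
mol H = 2 × 6.25 g H₂O ÷ 18.015 g/mol = 0.6939 mol
Divide by the smallest (0.2772 mol): C 1.000, H 2.503
Multiplying each by 2 gives whole numbers: C 2.00, H 5.01

C2H5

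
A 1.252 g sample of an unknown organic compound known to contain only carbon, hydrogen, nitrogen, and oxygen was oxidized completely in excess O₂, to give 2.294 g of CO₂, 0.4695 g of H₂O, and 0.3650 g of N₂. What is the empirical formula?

C4H4N2O

mol C = 2.294 g CO₂ ÷ 44.009 g/mol = 0.052126 mol
mol H = 2 × 0.4695 g H₂O ÷ 18.015 g/mol = 0.052123 mol
mol N = 2 × 0.3650 g N₂ ÷ 28.014 g/mol = 0.026058 mol
mass O = 1.252 − (0.62608 + 0.052540 + 0.36500) = 0.20838 g → mol O = 0.20838 ÷ 15.999 = 0.013024 mol
Divide by the smallest (0.013024 mol): C 4.002, H 4.002, N 2.001, O 1.000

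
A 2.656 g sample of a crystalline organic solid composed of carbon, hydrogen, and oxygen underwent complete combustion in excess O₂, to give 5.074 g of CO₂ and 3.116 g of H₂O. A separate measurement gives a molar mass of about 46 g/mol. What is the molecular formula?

C2H6O

mol C = 5.074 g CO₂ ÷ 44.009 g/mol = 0.11529 mol
mol H = 2 × 3.116 g H₂O ÷ 18.015 g/mol = 0.34593 mol
mass O = 2.656 − (1.3848 + 0.34870) = 0.92250 g → mol O = 0.92250 ÷ 15.999 = 0.057660 mol
Divide by the smallest (0.057660 mol): C 2.000, H 6.000, O 1.000
Empirical formula: C2H6O
Empirical-formula mass = 46.07 g/mol; 46 ÷ 46.07 ≈ 1, so the molecular formula is C2H6O.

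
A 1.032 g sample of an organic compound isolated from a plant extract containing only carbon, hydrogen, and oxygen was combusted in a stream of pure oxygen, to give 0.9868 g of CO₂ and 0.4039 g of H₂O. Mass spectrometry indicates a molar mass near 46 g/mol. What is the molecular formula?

mol C = 0.9868 g CO₂ ÷ 44.009 g/mol = 0.022423 mol
mol H = 2 × 0.4039 g H₂O ÷ 18.015 g/mol = 0.044840 mol
mass O = 1.032 − (0.26932 + 0.045199) = 0.71748 g → mol O = 0.71748 ÷ 15.999 = 0.044845 mol
Divide by the smallest (0.022423 mol): C 1.000, H 2.000, O 2.000
Empirical formula: CH2O2
Empirical-formula mass = 46.02 g/mol; 46 ÷ 46.02 ≈ 1, so the molecular formula is CH2O2.

CH2O2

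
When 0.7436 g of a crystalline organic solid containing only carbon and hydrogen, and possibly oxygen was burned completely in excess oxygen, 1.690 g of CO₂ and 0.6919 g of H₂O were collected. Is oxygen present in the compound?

yes

mol C = 1.690 g CO₂ ÷ 44.009 g/mol = 0.038401 mol
mol H = 2 × 0.6919 g H₂O ÷ 18.015 g/mol = 0.076814 mol
C and H account for only 0.53867 g of the 0.7436 g sample; the remaining 0.20493 g must be oxygen.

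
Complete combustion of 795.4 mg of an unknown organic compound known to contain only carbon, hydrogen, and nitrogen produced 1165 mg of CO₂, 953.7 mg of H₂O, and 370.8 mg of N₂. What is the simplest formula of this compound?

CH4N

mol C = 1.165 g CO₂ ÷ 44.009 g/mol = 0.026472 mol
mol H = 2 × 0.9537 g H₂O ÷ 18.015 g/mol = 0.10588 mol
mol N = 2 × 0.3708 g N₂ ÷ 28.014 g/mol = 0.026472 mol
Divide by the smallest (0.026472 mol): C 1.000, H 4.000, N 1.000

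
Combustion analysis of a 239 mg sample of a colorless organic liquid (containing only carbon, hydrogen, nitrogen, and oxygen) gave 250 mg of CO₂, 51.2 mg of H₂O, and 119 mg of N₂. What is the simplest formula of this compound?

C2H2N3O

mol C = 0.250 g CO₂ ÷ 44.009 g/mol = 0.005681 mol
mol H = 2 × 0.0512 g H₂O ÷ 18.015 g/mol = 0.005684 mol
mol N = 2 × 0.119 g N₂ ÷ 28.014 g/mol = 0.008496 mol
mass O = 0.239 − (0.06823 + 0.005730 + 0.1190) = 0.04604 g → mol O = 0.04604 ÷ 15.999 = 0.002878 mol
Divide by the smallest (0.002878 mol): C 1.974, H 1.975, N 2.952, O 1.000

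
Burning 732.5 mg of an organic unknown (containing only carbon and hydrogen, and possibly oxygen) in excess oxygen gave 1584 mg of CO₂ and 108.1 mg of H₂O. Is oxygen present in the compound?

mol C = 1.584 g CO₂ ÷ 44.009 g/mol = 0.035993 mol
mol H = 2 × 0.1081 g H₂O ÷ 18.015 g/mol = 0.012001 mol
C and H account for only 0.44440 g of the 0.7325 g sample; the remaining 0.28810 g must be oxygen.

yes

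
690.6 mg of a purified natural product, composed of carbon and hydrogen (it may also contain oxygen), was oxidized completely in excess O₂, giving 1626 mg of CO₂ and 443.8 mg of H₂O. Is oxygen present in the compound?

yes

mol C = 1.626 g CO₂ ÷ 44.009 g/mol = 0.036947 mol
mol H = 2 × 0.4438 g H₂O ÷ 18.015 g/mol = 0.049270 mol
C and H account for only 0.49343 g of the 0.6906 g sample; the remaining 0.19717 g must be oxygen.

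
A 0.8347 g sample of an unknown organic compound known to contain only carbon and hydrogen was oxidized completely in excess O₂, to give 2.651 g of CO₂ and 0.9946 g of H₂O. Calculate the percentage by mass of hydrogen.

13.33%

mol C = 2.651 g CO₂ ÷ 44.009 g/mol = 0.060238 mol
mol H = 2 × 0.9946 g H₂O ÷ 18.015 g/mol = 0.11042 mol
mass % H = 0.11130 g ÷ 0.8347 g × 100%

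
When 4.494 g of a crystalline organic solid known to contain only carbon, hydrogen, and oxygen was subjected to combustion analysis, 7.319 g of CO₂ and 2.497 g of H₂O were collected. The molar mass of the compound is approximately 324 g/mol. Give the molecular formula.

mol C = 7.319 g CO₂ ÷ 44.009 g/mol = 0.16631 mol
mol H = 2 × 2.497 g H₂O ÷ 18.015 g/mol = 0.27721 mol
mass O = 4.494 − (1.9975 + 0.27943) = 2.2171 g → mol O = 2.2171 ÷ 15.999 = 0.13857 mol
Divide by the smallest (0.13857 mol): C 1.200, H 2.000, O 1.000
Multiplying each by 5 gives whole numbers: C 6.00, H 10.00, O 5.00
Empirical formula: C6H10O5
Empirical-formula mass = 162.14 g/mol; 324 ÷ 162.14 ≈ 2, so the molecular formula is C12H20O10.

C12H20O10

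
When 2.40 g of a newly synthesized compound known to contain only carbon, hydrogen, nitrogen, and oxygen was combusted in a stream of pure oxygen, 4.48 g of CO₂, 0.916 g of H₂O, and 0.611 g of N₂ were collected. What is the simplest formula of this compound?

mol C = 4.48 g CO₂ ÷ 44.009 g/mol = 0.1018 mol
mol H = 2 × 0.916 g H₂O ÷ 18.015 g/mol = 0.1017 mol
mol N = 2 × 0.611 g N₂ ÷ 28.014 g/mol = 0.04362 mol
mass O = 2.40 − (1.223 + 0.1025 + 0.6110) = 0.4638 g → mol O = 0.4638 ÷ 15.999 = 0.02899 mol
Divide by the smallest (0.02899 mol): C 3.512, H 3.508, N 1.505, O 1.000
Multiplying each by 2 gives whole numbers: C 7.02, H 7.02, N 3.01, O 2.00

C7H7N3O2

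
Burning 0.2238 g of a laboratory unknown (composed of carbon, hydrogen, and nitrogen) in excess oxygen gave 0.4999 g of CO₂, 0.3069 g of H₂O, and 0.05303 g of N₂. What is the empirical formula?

mol C = 0.4999 g CO₂ ÷ 44.009 g/mol = 0.011359 mol
mol H = 2 × 0.3069 g H₂O ÷ 18.015 g/mol = 0.034072 mol
mol N = 2 × 0.05303 g N₂ ÷ 28.014 g/mol = 0.0037860 mol
Divide by the smallest (0.0037860 mol): C 3.000, H 8.999, N 1.000

C3H9N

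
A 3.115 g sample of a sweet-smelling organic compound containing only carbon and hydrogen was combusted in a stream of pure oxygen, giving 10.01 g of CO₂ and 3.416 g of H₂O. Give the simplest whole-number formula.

mol C = 10.01 g CO₂ ÷ 44.009 g/mol = 0.22745 mol
mol H = 2 × 3.416 g H₂O ÷ 18.015 g/mol = 0.37924 mol
Divide by the smallest (0.22745 mol): C 1.000, H 1.667
Multiplying each by 3 gives whole numbers: C 3.00, H 5.00

C3H5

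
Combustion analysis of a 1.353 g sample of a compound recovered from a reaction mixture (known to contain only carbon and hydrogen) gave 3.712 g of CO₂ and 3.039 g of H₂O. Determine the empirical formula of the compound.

CH4

mol C = 3.712 g CO₂ ÷ 44.009 g/mol = 0.084346 mol
mol H = 2 × 3.039 g H₂O ÷ 18.015 g/mol = 0.33739 mol
Divide by the smallest (0.084346 mol): C 1.000, H 4.000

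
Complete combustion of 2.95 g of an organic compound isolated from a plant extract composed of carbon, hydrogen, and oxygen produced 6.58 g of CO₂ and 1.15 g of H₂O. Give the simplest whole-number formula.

C7H6O3

mol C = 6.58 g CO₂ ÷ 44.009 g/mol = 0.1495 mol
mol H = 2 × 1.15 g H₂O ÷ 18.015 g/mol = 0.1277 mol
mass O = 2.95 − (1.796 + 0.1287) = 1.025 g → mol O = 1.025 ÷ 15.999 = 0.06410 mol
Divide by the smallest (0.06410 mol): C 2.333, H 1.992, O 1.000
Multiplying each by 3 gives whole numbers: C 7.00, H 5.98, O 3.00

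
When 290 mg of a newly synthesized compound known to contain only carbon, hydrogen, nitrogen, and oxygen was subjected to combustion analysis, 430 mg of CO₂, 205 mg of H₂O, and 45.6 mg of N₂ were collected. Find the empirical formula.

C3H7NO2

mol C = 0.430 g CO₂ ÷ 44.009 g/mol = 0.009771 mol
mol H = 2 × 0.205 g H₂O ÷ 18.015 g/mol = 0.02276 mol
mol N = 2 × 0.0456 g N₂ ÷ 28.014 g/mol = 0.003256 mol
mass O = 0.290 − (0.1174 + 0.02294 + 0.04560) = 0.1041 g → mol O = 0.1041 ÷ 15.999 = 0.006507 mol
Divide by the smallest (0.003256 mol): C 3.001, H 6.991, N 1.000, O 1.999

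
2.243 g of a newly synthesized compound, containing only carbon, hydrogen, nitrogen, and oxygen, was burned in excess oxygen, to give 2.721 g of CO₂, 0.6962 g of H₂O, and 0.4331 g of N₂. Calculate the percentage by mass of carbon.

mol C = 2.721 g CO₂ ÷ 44.009 g/mol = 0.061828 mol
mol H = 2 × 0.6962 g H₂O ÷ 18.015 g/mol = 0.077291 mol
mol N = 2 × 0.4331 g N₂ ÷ 28.014 g/mol = 0.030920 mol
mass O = 2.243 − (0.74262 + 0.077909 + 0.43310) = 0.98937 g → mol O = 0.98937 ÷ 15.999 = 0.061840 mol
mass % C = 0.74262 g ÷ 2.243 g × 100%

33.11%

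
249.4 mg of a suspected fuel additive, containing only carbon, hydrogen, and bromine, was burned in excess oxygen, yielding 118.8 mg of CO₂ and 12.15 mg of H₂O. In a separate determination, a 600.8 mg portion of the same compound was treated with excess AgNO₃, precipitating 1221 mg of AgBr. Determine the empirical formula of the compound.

mol C = 0.1188 g CO₂ ÷ 44.009 g/mol = 0.0026994 mol
mol H = 2 × 0.01215 g H₂O ÷ 18.015 g/mol = 0.0013489 mol
From the AgBr data: mol Br per gram of compound = (1.221 ÷ 187.772) ÷ 0.6008 = 0.010823 mol/g, so in the 0.2494 g combustion sample mol Br = 0.0026993 mol
Divide by the smallest (0.0013489 mol): C 2.001, H 1.000, Br 2.001

C2HBr2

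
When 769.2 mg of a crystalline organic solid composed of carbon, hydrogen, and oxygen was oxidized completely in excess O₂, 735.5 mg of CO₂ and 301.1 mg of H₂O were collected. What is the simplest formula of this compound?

mol C = 0.7355 g CO₂ ÷ 44.009 g/mol = 0.016712 mol
mol H = 2 × 0.3011 g H₂O ÷ 18.015 g/mol = 0.033428 mol
mass O = 0.7692 − (0.20073 + 0.033695) = 0.53477 g → mol O = 0.53477 ÷ 15.999 = 0.033425 mol
Divide by the smallest (0.016712 mol): C 1.000, H 2.000, O 2.000

CH2O2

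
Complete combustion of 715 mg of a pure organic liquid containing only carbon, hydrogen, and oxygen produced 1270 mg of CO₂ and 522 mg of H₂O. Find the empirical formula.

mol C = 1.27 g CO₂ ÷ 44.009 g/mol = 0.02886 mol
mol H = 2 × 0.522 g H₂O ÷ 18.015 g/mol = 0.05795 mol
mass O = 0.715 − (0.3466 + 0.05842) = 0.3100 g → mol O = 0.3100 ÷ 15.999 = 0.01937 mol
Divide by the smallest (0.01937 mol): C 1.489, H 2.991, O 1.000
Multiplying each by 2 gives whole numbers: C 2.98, H 5.98, O 2.00

C3H6O2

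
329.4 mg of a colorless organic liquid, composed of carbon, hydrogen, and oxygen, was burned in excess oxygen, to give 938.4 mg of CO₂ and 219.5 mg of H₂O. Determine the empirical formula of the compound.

mol C = 0.9384 g CO₂ ÷ 44.009 g/mol = 0.021323 mol
mol H = 2 × 0.2195 g H₂O ÷ 18.015 g/mol = 0.024369 mol
mass O = 0.3294 − (0.25611 + 0.024564) = 0.048727 g → mol O = 0.048727 ÷ 15.999 = 0.0030456 mol
Divide by the smallest (0.0030456 mol): C 7.001, H 8.001, O 1.000

C7H8O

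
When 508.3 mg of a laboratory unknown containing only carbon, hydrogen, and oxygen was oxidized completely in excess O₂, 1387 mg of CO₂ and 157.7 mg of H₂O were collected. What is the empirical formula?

C9H5O2

mol C = 1.387 g CO₂ ÷ 44.009 g/mol = 0.031516 mol
mol H = 2 × 0.1577 g H₂O ÷ 18.015 g/mol = 0.017508 mol
mass O = 0.5083 − (0.37854 + 0.017648) = 0.11211 g → mol O = 0.11211 ÷ 15.999 = 0.0070073 mol
Divide by the smallest (0.0070073 mol): C 4.498, H 2.498, O 1.000
Multiplying each by 2 gives whole numbers: C 9.00, H 5.00, O 2.00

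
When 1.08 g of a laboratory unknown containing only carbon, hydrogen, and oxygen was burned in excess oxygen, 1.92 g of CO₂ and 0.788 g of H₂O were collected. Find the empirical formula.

mol C = 1.92 g CO₂ ÷ 44.009 g/mol = 0.04363 mol
mol H = 2 × 0.788 g H₂O ÷ 18.015 g/mol = 0.08748 mol
mass O = 1.08 − (0.5240 + 0.08818) = 0.4678 g → mol O = 0.4678 ÷ 15.999 = 0.02924 mol
Divide by the smallest (0.02924 mol): C 1.492, H 2.992, O 1.000
Multiplying each by 2 gives whole numbers: C 2.98, H 5.98, O 2.00

C3H6O2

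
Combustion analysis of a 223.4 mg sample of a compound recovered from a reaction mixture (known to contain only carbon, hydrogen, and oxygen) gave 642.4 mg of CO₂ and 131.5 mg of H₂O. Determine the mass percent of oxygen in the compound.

14.93%

mol C = 0.6424 g CO₂ ÷ 44.009 g/mol = 0.014597 mol
mol H = 2 × 0.1315 g H₂O ÷ 18.015 g/mol = 0.014599 mol
mass O = 0.2234 − (0.17532 + 0.014716) = 0.033360 g → mol O = 0.033360 ÷ 15.999 = 0.0020851 mol
mass % O = 0.033360 g ÷ 0.2234 g × 100%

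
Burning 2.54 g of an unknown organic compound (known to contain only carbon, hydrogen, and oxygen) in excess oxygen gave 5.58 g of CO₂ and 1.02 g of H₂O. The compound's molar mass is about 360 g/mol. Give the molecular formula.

mol C = 5.58 g CO₂ ÷ 44.009 g/mol = 0.1268 mol
mol H = 2 × 1.02 g H₂O ÷ 18.015 g/mol = 0.1132 mol
mass O = 2.54 − (1.523 + 0.1141) = 0.9030 g → mol O = 0.9030 ÷ 15.999 = 0.05644 mol
Divide by the smallest (0.05644 mol): C 2.247, H 2.006, O 1.000
Multiplying each by 4 gives whole numbers: C 8.99, H 8.03, O 4.00
Empirical formula: C9H8O4
Empirical-formula mass = 180.16 g/mol; 360 ÷ 180.16 ≈ 2, so the molecular formula is C18H16O8.

C18H16O8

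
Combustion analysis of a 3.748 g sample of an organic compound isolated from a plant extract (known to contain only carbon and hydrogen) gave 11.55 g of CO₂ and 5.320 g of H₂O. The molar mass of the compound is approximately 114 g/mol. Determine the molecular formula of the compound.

mol C = 11.55 g CO₂ ÷ 44.009 g/mol = 0.26245 mol
mol H = 2 × 5.320 g H₂O ÷ 18.015 g/mol = 0.59062 mol
Divide by the smallest (0.26245 mol): C 1.000, H 2.250
Multiplying each by 4 gives whole numbers: C 4.00, H 9.00
Empirical formula: C4H9
Empirical-formula mass = 57.12 g/mol; 114 ÷ 57.12 ≈ 2, so the molecular formula is C8H18.

C8H18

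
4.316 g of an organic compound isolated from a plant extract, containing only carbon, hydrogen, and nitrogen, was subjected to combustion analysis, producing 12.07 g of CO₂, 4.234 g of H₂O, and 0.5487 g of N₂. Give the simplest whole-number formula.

mol C = 12.07 g CO₂ ÷ 44.009 g/mol = 0.27426 mol
mol H = 2 × 4.234 g H₂O ÷ 18.015 g/mol = 0.47005 mol
mol N = 2 × 0.5487 g N₂ ÷ 28.014 g/mol = 0.039173 mol
Divide by the smallest (0.039173 mol): C 7.001, H 11.999, N 1.000

C7H12N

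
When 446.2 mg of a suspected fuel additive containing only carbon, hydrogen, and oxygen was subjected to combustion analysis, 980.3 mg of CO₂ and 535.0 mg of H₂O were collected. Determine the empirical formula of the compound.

mol C = 0.9803 g CO₂ ÷ 44.009 g/mol = 0.022275 mol
mol H = 2 × 0.5350 g H₂O ÷ 18.015 g/mol = 0.059395 mol
mass O = 0.4462 − (0.26754 + 0.059870) = 0.11878 g → mol O = 0.11878 ÷ 15.999 = 0.0074245 mol
Divide by the smallest (0.0074245 mol): C 3.000, H 8.000, O 1.000

C3H8O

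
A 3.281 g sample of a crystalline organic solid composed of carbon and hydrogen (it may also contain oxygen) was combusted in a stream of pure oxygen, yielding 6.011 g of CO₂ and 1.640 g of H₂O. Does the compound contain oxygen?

mol C = 6.011 g CO₂ ÷ 44.009 g/mol = 0.13659 mol
mol H = 2 × 1.640 g H₂O ÷ 18.015 g/mol = 0.18207 mol
C and H account for only 1.8241 g of the 3.281 g sample; the remaining 1.4569 g must be oxygen.

yes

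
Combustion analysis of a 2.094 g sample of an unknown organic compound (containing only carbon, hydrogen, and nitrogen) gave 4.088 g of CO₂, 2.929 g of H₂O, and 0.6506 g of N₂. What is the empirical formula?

mol C = 4.088 g CO₂ ÷ 44.009 g/mol = 0.092890 mol
mol H = 2 × 2.929 g H₂O ÷ 18.015 g/mol = 0.32517 mol
mol N = 2 × 0.6506 g N₂ ÷ 28.014 g/mol = 0.046448 mol
Divide by the smallest (0.046448 mol): C 2.000, H 7.001, N 1.000

C2H7N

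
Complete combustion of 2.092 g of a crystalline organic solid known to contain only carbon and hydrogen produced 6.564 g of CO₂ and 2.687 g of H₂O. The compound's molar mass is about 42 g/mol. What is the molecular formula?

C3H6

mol C = 6.564 g CO₂ ÷ 44.009 g/mol = 0.14915 mol
mol H = 2 × 2.687 g H₂O ÷ 18.015 g/mol = 0.29831 mol
Divide by the smallest (0.14915 mol): C 1.000, H 2.000
Empirical formula: CH2
Empirical-formula mass = 14.03 g/mol; 42 ÷ 14.03 ≈ 3, so the molecular formula is C3H6.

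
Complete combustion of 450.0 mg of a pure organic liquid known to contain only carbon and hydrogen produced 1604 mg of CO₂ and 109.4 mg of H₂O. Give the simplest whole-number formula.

mol C = 1.604 g CO₂ ÷ 44.009 g/mol = 0.036447 mol
mol H = 2 × 0.1094 g H₂O ÷ 18.015 g/mol = 0.012145 mol
Divide by the smallest (0.012145 mol): C 3.001, H 1.000

C3H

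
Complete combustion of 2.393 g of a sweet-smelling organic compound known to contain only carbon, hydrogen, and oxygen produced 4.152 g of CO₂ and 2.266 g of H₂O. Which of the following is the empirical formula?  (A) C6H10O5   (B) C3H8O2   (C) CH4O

mol C = 4.152 g CO₂ ÷ 44.009 g/mol = 0.094344 mol
mol H = 2 × 2.266 g H₂O ÷ 18.015 g/mol = 0.25157 mol
mass O = 2.393 − (1.1332 + 0.25358) = 1.0062 g → mol O = 1.0062 ÷ 15.999 = 0.062895 mol
Divide by the smallest (0.062895 mol): C 1.500, H 4.000, O 1.000
Multiplying each by 2 gives whole numbers: C 3.00, H 8.00, O 2.00

(B) C3H8O2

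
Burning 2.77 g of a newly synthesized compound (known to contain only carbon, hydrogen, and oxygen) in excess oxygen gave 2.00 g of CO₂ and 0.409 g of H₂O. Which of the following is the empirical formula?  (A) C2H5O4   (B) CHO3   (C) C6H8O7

mol C = 2.00 g CO₂ ÷ 44.009 g/mol = 0.04545 mol
mol H = 2 × 0.409 g H₂O ÷ 18.015 g/mol = 0.04541 mol
mass O = 2.77 − (0.5458 + 0.04577) = 2.178 g → mol O = 2.178 ÷ 15.999 = 0.1362 mol
Divide by the smallest (0.04541 mol): C 1.001, H 1.000, O 2.999

(B) CHO3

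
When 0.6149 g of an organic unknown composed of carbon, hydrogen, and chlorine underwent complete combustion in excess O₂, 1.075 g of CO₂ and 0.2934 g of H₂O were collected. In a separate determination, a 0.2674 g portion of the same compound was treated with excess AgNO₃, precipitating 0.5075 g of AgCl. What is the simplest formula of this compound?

mol C = 1.075 g CO₂ ÷ 44.009 g/mol = 0.024427 mol
mol H = 2 × 0.2934 g H₂O ÷ 18.015 g/mol = 0.032573 mol
From the AgCl data: mol Cl per gram of compound = (0.5075 ÷ 143.318) ÷ 0.2674 = 0.013243 mol/g, so in the 0.6149 g combustion sample mol Cl = 0.0081429 mol
Divide by the smallest (0.0081429 mol): C 3.000, H 4.000, Cl 1.000

C3H4Cl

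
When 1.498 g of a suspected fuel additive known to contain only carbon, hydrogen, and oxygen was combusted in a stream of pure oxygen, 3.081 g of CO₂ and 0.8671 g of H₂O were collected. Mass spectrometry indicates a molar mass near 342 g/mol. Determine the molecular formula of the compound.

mol C = 3.081 g CO₂ ÷ 44.009 g/mol = 0.070008 mol
mol H = 2 × 0.8671 g H₂O ÷ 18.015 g/mol = 0.096264 mol
mass O = 1.498 − (0.84087 + 0.097034) = 0.56009 g → mol O = 0.56009 ÷ 15.999 = 0.035008 mol
Divide by the smallest (0.035008 mol): C 2.000, H 2.750, O 1.000
Multiplying each by 4 gives whole numbers: C 8.00, H 11.00, O 4.00
Empirical formula: C8H11O4
Empirical-formula mass = 171.17 g/mol; 342 ÷ 171.17 ≈ 2, so the molecular formula is C16H22O8.

C16H22O8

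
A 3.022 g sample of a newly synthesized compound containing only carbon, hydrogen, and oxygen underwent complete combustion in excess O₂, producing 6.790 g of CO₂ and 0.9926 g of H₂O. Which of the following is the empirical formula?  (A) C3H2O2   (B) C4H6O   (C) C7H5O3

(C) C7H5O3

mol C = 6.790 g CO₂ ÷ 44.009 g/mol = 0.15429 mol
mol H = 2 × 0.9926 g H₂O ÷ 18.015 g/mol = 0.11020 mol
mass O = 3.022 − (1.8531 + 0.11108) = 1.0578 g → mol O = 1.0578 ÷ 15.999 = 0.066116 mol
Divide by the smallest (0.066116 mol): C 2.334, H 1.667, O 1.000
Multiplying each by 3 gives whole numbers: C 7.00, H 5.00, O 3.00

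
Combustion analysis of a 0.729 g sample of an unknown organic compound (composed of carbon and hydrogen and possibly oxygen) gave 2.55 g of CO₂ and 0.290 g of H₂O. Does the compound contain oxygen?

no

mol C = 2.55 g CO₂ ÷ 44.009 g/mol = 0.05794 mol
mol H = 2 × 0.290 g H₂O ÷ 18.015 g/mol = 0.03220 mol
C and H together account for 0.7284 g — essentially the entire 0.729 g sample — so the compound contains no oxygen.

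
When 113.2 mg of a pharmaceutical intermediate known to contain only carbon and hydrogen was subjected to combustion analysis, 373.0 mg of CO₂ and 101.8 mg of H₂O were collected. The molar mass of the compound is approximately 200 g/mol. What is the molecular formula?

mol C = 0.3730 g CO₂ ÷ 44.009 g/mol = 0.0084755 mol
mol H = 2 × 0.1018 g H₂O ÷ 18.015 g/mol = 0.011302 mol
Divide by the smallest (0.0084755 mol): C 1.000, H 1.333
Multiplying each by 3 gives whole numbers: C 3.00, H 4.00
Empirical formula: C3H4
Empirical-formula mass = 40.06 g/mol; 200 ÷ 40.06 ≈ 5, so the molecular formula is C15H20.

C15H20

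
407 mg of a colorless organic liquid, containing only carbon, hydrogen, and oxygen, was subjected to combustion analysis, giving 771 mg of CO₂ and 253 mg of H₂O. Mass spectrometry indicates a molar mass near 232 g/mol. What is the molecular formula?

mol C = 0.771 g CO₂ ÷ 44.009 g/mol = 0.01752 mol
mol H = 2 × 0.253 g H₂O ÷ 18.015 g/mol = 0.02809 mol
mass O = 0.407 − (0.2104 + 0.02831) = 0.1683 g → mol O = 0.1683 ÷ 15.999 = 0.01052 mol
Divide by the smallest (0.01052 mol): C 1.666, H 2.671, O 1.000
Multiplying each by 3 gives whole numbers: C 5.00, H 8.01, O 3.00
Empirical formula: C5H8O3
Empirical-formula mass = 116.12 g/mol; 232 ÷ 116.12 ≈ 2, so the molecular formula is C10H16O6.

C10H16O6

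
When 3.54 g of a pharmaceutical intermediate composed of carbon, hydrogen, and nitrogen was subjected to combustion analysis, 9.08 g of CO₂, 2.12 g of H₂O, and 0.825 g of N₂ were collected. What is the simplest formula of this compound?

C7H8N2

mol C = 9.08 g CO₂ ÷ 44.009 g/mol = 0.2063 mol
mol H = 2 × 2.12 g H₂O ÷ 18.015 g/mol = 0.2354 mol
mol N = 2 × 0.825 g N₂ ÷ 28.014 g/mol = 0.05890 mol
Divide by the smallest (0.05890 mol): C 3.503, H 3.996, N 1.000
Multiplying each by 2 gives whole numbers: C 7.01, H 7.99, N 2.00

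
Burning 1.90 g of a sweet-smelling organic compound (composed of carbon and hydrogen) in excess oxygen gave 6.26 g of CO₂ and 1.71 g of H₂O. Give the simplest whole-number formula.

C3H4

mol C = 6.26 g CO₂ ÷ 44.009 g/mol = 0.1422 mol
mol H = 2 × 1.71 g H₂O ÷ 18.015 g/mol = 0.1898 mol
Divide by the smallest (0.1422 mol): C 1.000, H 1.335
Multiplying each by 3 gives whole numbers: C 3.00, H 4.00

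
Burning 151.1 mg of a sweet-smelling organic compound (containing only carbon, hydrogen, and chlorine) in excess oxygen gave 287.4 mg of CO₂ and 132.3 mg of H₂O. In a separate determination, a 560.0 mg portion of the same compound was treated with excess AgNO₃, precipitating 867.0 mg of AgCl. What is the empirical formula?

mol C = 0.2874 g CO₂ ÷ 44.009 g/mol = 0.0065305 mol
mol H = 2 × 0.1323 g H₂O ÷ 18.015 g/mol = 0.014688 mol
From the AgCl data: mol Cl per gram of compound = (0.8670 ÷ 143.318) ÷ 0.5600 = 0.010803 mol/g, so in the 0.1511 g combustion sample mol Cl = 0.0016323 mol
Divide by the smallest (0.0016323 mol): C 4.001, H 8.998, Cl 1.000

C4H9Cl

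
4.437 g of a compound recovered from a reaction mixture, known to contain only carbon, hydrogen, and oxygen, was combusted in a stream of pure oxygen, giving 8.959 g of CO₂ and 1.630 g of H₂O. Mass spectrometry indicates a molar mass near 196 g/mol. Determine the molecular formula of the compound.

mol C = 8.959 g CO₂ ÷ 44.009 g/mol = 0.20357 mol
mol H = 2 × 1.630 g H₂O ÷ 18.015 g/mol = 0.18096 mol
mass O = 4.437 − (2.4451 + 0.18241) = 1.8095 g → mol O = 1.8095 ÷ 15.999 = 0.11310 mol
Divide by the smallest (0.11310 mol): C 1.800, H 1.600, O 1.000
Multiplying each by 5 gives whole numbers: C 9.00, H 8.00, O 5.00
Empirical formula: C9H8O5
Empirical-formula mass = 196.16 g/mol; 196 ÷ 196.16 ≈ 1, so the molecular formula is C9H8O5.

C9H8O5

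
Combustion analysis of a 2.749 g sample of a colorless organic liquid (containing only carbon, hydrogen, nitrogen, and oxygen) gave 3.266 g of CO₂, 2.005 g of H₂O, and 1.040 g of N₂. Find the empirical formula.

mol C = 3.266 g CO₂ ÷ 44.009 g/mol = 0.074212 mol
mol H = 2 × 2.005 g H₂O ÷ 18.015 g/mol = 0.22259 mol
mol N = 2 × 1.040 g N₂ ÷ 28.014 g/mol = 0.074249 mol
mass O = 2.749 − (0.89136 + 0.22437 + 1.0400) = 0.59327 g → mol O = 0.59327 ÷ 15.999 = 0.037081 mol
Divide by the smallest (0.037081 mol): C 2.001, H 6.003, N 2.002, O 1.000

C2H6N2O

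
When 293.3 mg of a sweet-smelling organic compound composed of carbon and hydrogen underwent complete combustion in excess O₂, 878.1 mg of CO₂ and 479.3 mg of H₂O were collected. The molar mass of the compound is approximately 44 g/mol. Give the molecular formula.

C3H8

mol C = 0.8781 g CO₂ ÷ 44.009 g/mol = 0.019953 mol
mol H = 2 × 0.4793 g H₂O ÷ 18.015 g/mol = 0.053211 mol
Divide by the smallest (0.019953 mol): C 1.000, H 2.667
Multiplying each by 3 gives whole numbers: C 3.00, H 8.00
Empirical formula: C3H8
Empirical-formula mass = 44.10 g/mol; 44 ÷ 44.10 ≈ 1, so the molecular formula is C3H8.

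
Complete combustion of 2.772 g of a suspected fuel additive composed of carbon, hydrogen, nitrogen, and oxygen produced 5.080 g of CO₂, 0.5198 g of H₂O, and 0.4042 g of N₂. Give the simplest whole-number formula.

C4H2NO2

mol C = 5.080 g CO₂ ÷ 44.009 g/mol = 0.11543 mol
mol H = 2 × 0.5198 g H₂O ÷ 18.015 g/mol = 0.057707 mol
mol N = 2 × 0.4042 g N₂ ÷ 28.014 g/mol = 0.028857 mol
mass O = 2.772 − (1.3864 + 0.058169 + 0.40420) = 0.92319 g → mol O = 0.92319 ÷ 15.999 = 0.057703 mol
Divide by the smallest (0.028857 mol): C 4.000, H 2.000, N 1.000, O 2.000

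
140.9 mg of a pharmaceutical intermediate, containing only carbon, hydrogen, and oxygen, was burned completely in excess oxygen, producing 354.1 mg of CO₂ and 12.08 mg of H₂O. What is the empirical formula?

mol C = 0.3541 g CO₂ ÷ 44.009 g/mol = 0.0080461 mol
mol H = 2 × 0.01208 g H₂O ÷ 18.015 g/mol = 0.0013411 mol
mass O = 0.1409 − (0.096641 + 0.0013518) = 0.042907 g → mol O = 0.042907 ÷ 15.999 = 0.0026818 mol
Divide by the smallest (0.0013411 mol): C 6.000, H 1.000, O 2.000

C6HO2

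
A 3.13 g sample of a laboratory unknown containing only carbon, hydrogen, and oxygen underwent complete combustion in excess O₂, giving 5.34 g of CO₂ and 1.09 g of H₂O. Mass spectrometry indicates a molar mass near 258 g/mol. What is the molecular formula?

mol C = 5.34 g CO₂ ÷ 44.009 g/mol = 0.1213 mol
mol H = 2 × 1.09 g H₂O ÷ 18.015 g/mol = 0.1210 mol
mass O = 3.13 − (1.457 + 0.1220) = 1.551 g → mol O = 1.551 ÷ 15.999 = 0.09692 mol
Divide by the smallest (0.09692 mol): C 1.252, H 1.249, O 1.000
Multiplying each by 4 gives whole numbers: C 5.01, H 4.99, O 4.00
Empirical formula: C5H5O4
Empirical-formula mass = 129.09 g/mol; 258 ÷ 129.09 ≈ 2, so the molecular formula is C10H10O8.

C10H10O8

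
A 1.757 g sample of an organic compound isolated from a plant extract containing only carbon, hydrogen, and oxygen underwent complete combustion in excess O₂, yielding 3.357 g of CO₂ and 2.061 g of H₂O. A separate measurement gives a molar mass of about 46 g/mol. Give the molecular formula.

C2H6O

mol C = 3.357 g CO₂ ÷ 44.009 g/mol = 0.076280 mol
mol H = 2 × 2.061 g H₂O ÷ 18.015 g/mol = 0.22881 mol
mass O = 1.757 − (0.91620 + 0.23064) = 0.61016 g → mol O = 0.61016 ÷ 15.999 = 0.038138 mol
Divide by the smallest (0.038138 mol): C 2.000, H 6.000, O 1.000
Empirical formula: C2H6O
Empirical-formula mass = 46.07 g/mol; 46 ÷ 46.07 ≈ 1, so the molecular formula is C2H6O.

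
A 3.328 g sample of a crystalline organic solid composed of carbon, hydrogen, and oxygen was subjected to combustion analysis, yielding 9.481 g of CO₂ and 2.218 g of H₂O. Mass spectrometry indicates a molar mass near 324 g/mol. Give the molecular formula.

C21H24O3

mol C = 9.481 g CO₂ ÷ 44.009 g/mol = 0.21543 mol
mol H = 2 × 2.218 g H₂O ÷ 18.015 g/mol = 0.24624 mol
mass O = 3.328 − (2.5876 + 0.24821) = 0.49222 g → mol O = 0.49222 ÷ 15.999 = 0.030766 mol
Divide by the smallest (0.030766 mol): C 7.002, H 8.004, O 1.000
Empirical formula: C7H8O
Empirical-formula mass = 108.14 g/mol; 324 ÷ 108.14 ≈ 3, so the molecular formula is C21H24O3.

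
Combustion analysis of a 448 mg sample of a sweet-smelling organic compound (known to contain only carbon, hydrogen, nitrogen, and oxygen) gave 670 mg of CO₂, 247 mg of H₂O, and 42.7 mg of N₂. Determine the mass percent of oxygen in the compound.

mol C = 0.670 g CO₂ ÷ 44.009 g/mol = 0.01522 mol
mol H = 2 × 0.247 g H₂O ÷ 18.015 g/mol = 0.02742 mol
mol N = 2 × 0.0427 g N₂ ÷ 28.014 g/mol = 0.003048 mol
mass O = 0.448 − (0.1829 + 0.02764 + 0.04270) = 0.1948 g → mol O = 0.1948 ÷ 15.999 = 0.01218 mol
mass % O = 0.1948 g ÷ 0.448 g × 100%

43.5%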